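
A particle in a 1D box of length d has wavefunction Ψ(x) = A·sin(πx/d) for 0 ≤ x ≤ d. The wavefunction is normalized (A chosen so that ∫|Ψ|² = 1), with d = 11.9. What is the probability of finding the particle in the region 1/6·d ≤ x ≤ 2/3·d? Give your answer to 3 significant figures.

P ≈ 0.776

P = ∫_{1/6·d}^{2/3·d} |Ψ(x)|² dx.
With A² fixed by ∫|Ψ|² = 1, i.e. A² = (d/2)^(−1), substitute and integrate.
Let u = x/d; then A² and the length scale cancel, so P = ∫_{1/6}^{2/3} sin(π·u)^2 du ÷ ∫_{0}^{1} sin(π·u)^2 du.
Using ∫ sin(π·u)^2 du = u/2 - sin(2·π·u)/(4·π), the numerator is √(3)/(4·π) + 1/4 and the denominator is 1/2.
Taking the ratio, P = (√(3) + π)/(2·π).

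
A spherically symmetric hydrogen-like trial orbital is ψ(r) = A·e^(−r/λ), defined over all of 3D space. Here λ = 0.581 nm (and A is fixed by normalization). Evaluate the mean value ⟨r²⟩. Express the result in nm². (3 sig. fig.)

⟨r^2⟩ ≈ 1.01 nm^2

⟨r²⟩ = ∫ r^2 |ψ|² 4πr² dr over the full domain.
The ratio of the moment integral to the normalization integral gives ⟨r²⟩ = 3·λ^2.
With λ = 0.581, ⟨r^2⟩ = 1.013.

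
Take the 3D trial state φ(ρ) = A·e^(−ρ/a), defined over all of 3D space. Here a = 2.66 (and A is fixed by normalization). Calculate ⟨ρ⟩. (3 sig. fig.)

⟨ρ⟩ ≈ 3.99

The expectation value is the |φ|²-weighted average of ρ: ∫ ρ|φ|² 4πρ² dρ.
Since the A² factors cancel between numerator and denominator, ⟨ρ⟩ = 3·a/2.
Putting a = 2.66 gives 3.990.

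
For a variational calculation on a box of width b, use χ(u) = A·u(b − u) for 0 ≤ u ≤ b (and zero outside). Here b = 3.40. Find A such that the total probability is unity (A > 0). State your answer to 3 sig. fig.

The normalization condition is ∫|χ|² du = 1 from 0 to b.
Carrying out the integral gives A² · b^5/30.
So A² = (b^5/30)^(−1).
Substituting b = 3.40 gives A² = 0.06603, so A = 0.2570.

A ≈ 0.257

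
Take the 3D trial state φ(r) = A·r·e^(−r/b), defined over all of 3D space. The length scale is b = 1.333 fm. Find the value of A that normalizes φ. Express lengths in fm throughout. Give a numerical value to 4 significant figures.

A ≈ 0.1588 fm^(-5/2)

We need A² ∫|f|² 4πr² dr = 1, taking the integral from 0 to ∞.
(Spherical symmetry: dV = 4πr² dr.)
With ∫₀^∞ r^4 e^(−αr) dr = 4!/α^5, with φ = A·r·e^(−r/b), the integral evaluates to A²·[3·π·b^5].
So A² = (3·π·b^5)^(−1).
Substituting b = 1.333 gives A² = 0.025210, so A = 0.15878.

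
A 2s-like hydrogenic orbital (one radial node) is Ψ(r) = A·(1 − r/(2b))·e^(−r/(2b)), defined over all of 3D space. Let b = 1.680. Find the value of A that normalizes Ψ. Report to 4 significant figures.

A ≈ 0.09160

The normalization condition is ∫|Ψ|² 4πr² dr = 1 from 0 to ∞.
In 3D with spherical symmetry the volume element is 4πr² dr.
The integral (without the A² prefactor) comes out to 8·π·b^3.
So A² = (8·π·b^3)^(−1).
Plugging in b = 1.680 yields A = 0.091604.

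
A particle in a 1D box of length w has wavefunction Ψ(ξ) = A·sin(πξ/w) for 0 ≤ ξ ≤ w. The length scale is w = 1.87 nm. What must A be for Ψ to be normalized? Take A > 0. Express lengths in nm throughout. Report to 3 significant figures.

The normalization condition is ∫|Ψ|² dξ = 1 from 0 to w.
With ∫₀^w sin²(nπξ/w) dξ = w/2, the integral (without the A² prefactor) comes out to w/2.
Hence A² = 1/[w/2].
Substituting w = 1.87 gives A² = 1.070, so A = 1.034.

A ≈ 1.03 nm^(-1/2)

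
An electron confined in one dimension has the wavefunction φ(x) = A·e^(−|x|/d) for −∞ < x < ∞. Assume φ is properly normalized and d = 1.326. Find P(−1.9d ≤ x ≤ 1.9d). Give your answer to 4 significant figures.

|φ|² is the probability density, so P = ∫_{−1.9d}^{1.9d} |φ|² dx.
The normalization integral ∫|φ|²dx over the whole domain equals d·A², and A² cancels in the ratio.
Both integrals are even about x = 0, so only the x ≥ 0 halves are needed (the factors of 2 cancel). Let u = x/d; then A² and the length scale cancel, so P = ∫_{0}^{1.9} e^(-2·u) du ÷ ∫_{0}^{∞} e^(-2·u) du.
An antiderivative of e^(-2·u) is -e^(-2·u)/2; evaluating from 0 to 1.9 gives 1/2 - e^(-19/5)/2, while the full integral is 1/2.
Taking the ratio, P = 0.97763.

P ≈ 0.9776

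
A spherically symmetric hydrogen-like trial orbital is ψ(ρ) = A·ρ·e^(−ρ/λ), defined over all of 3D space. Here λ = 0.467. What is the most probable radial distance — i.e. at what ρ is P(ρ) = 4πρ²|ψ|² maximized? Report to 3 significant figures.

Set d/dρ [P(ρ) = 4πρ²|ψ|²] = 0 and solve for ρ > 0.
Solving yields ρ = 2·λ.
With λ = 0.467, the most probable radial distance is 0.9340.

ρ ≈ 0.934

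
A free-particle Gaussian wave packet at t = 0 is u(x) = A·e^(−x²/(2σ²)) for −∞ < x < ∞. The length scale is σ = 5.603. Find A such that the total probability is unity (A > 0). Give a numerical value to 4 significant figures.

A ≈ 0.3173

The normalization condition is ∫|u|² dx = 1 from −∞ to ∞.
The integral (without the A² prefactor) comes out to √(π)·σ.
Setting this equal to 1 gives A² = 1/(√(π)·σ).
Substituting σ = 5.603 gives A² = 0.10069, so A = 0.31732.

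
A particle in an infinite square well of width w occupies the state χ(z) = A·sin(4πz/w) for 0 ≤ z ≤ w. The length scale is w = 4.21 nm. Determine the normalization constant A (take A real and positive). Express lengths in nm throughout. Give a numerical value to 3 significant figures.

A ≈ 0.689 nm^(-1/2)

Require ∫ |χ|² dz = 1 over the whole domain.
Using sin²θ = (1 − cos 2θ)/2, carrying out the integral gives A² · w/2.
Hence A² = 1/[w/2].
With w = 4.21: A² = 0.4751 and A = 0.6892.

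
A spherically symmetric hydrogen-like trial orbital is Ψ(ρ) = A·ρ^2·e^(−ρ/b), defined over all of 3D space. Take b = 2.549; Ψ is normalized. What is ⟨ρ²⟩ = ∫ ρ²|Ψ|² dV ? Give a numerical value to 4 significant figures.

The expectation value is the |Ψ|²-weighted average of ρ^2: ∫ ρ^2|Ψ|² 4πρ² dρ.
With ∫₀^∞ ρ^8 e^(−αρ) dρ = 8!/α^9, since the A² factors cancel between numerator and denominator, ⟨ρ²⟩ = 14·b^2.
Putting b = 2.549 gives 90.964.

⟨ρ^2⟩ ≈ 90.96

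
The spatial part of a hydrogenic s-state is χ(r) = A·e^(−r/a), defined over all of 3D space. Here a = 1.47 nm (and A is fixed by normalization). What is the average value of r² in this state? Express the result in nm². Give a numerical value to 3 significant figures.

⟨r^2⟩ ≈ 6.48 nm^2

⟨r²⟩ = ∫ r^2 |χ|² 4πr² dr over the full domain.
With ∫₀^∞ r^4 e^(−αr) dr = 4!/α^5, since the A² factors cancel between numerator and denominator, ⟨r²⟩ = 3·a^2.
Putting a = 1.47 gives 6.483.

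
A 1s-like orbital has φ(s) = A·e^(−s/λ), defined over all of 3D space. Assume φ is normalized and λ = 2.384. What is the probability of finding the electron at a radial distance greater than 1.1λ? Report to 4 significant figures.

P = ∫ |φ|² 4πs² ds over s > 1.1λ.
The full normalization integral is A²·[π·λ^3] = 1, fixing A².
Let u = s/λ; then A², 4π and the length scale all cancel, so P = ∫_{1.1}^{∞} u^2·e^(-2·u) du ÷ ∫_{0}^{∞} u^2·e^(-2·u) du.
An antiderivative of u^2·e^(-2·u) is -(2·u^2 + 2·u + 1)·e^(-2·u)/4; evaluating from 1.1 to ∞ gives 281·e^(-11/5)/200, while the full integral is 1/4.
Taking the ratio yields P = 0.62271.

P ≈ 0.6227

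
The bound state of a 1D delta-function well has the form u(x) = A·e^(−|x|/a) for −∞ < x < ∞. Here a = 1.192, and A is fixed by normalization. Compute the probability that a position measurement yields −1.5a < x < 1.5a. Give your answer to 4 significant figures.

P ≈ 0.9502

P = ∫_{−1.5a}^{1.5a} |u(x)|² dx.
With A² fixed by ∫|u|² = 1, i.e. A² = (a)^(−1), substitute and integrate.
Both integrals are even about x = 0, so only the x ≥ 0 halves are needed (the factors of 2 cancel). Substituting t = x/a, A² and the length scale cancel in the ratio: P = ∫_{0}^{1.5} e^(-2·t) dt / ∫_{0}^{∞} e^(-2·t) dt.
With ∫ e^(-2·t) dt = -e^(-2·t)/2 + C, the region integral is 1/2 - e^(-3)/2 and the full one is 1/2.
This works out to P = 0.95021.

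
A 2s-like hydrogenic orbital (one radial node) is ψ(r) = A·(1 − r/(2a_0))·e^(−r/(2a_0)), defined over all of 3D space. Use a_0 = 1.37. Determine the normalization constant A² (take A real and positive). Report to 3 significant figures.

Require ∫ |ψ|² 4πr² dr = 1 over the whole domain.
The angular integral contributes 4π, leaving ∫₀^∞ r²|ψ|² dr.
The integral (without the A² prefactor) comes out to 8·π·a_0^3.
Setting this equal to 1 gives A² = 1/(8·π·a_0^3).
With a_0 = 1.37: A² = 0.01547 and A = 0.1244.

A^2 ≈ 0.0155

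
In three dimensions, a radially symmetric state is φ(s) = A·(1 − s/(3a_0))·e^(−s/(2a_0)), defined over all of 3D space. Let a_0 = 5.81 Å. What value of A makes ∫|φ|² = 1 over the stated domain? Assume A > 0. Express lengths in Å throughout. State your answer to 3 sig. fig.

We need A² ∫|f|² 4πs² ds = 1, taking the integral from 0 to ∞.
The integral (without the A² prefactor) comes out to 8·π·a_0^3/3.
So A² = (8·π·a_0^3/3)^(−1).
Plugging in a_0 = 5.81 yields A = 0.02467.

A ≈ 0.0247 Å^(-3/2)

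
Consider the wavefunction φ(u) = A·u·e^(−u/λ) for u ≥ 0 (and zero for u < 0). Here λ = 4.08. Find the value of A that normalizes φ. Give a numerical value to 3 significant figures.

Normalization requires ∫|φ|² du = 1, integrated from 0 to ∞.
∫|φ|² du = A²·(λ^3/4).
Setting this equal to 1 gives A² = 1/(λ^3/4).
Plugging in λ = 4.08 yields A = 0.2427.

A ≈ 0.243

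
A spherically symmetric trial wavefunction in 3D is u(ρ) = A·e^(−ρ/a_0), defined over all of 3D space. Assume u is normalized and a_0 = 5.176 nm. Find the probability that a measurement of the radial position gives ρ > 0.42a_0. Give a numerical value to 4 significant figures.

P ≈ 0.9467

P = ∫ |u|² 4πρ² dρ over ρ > 0.42a_0.
The full normalization integral is A²·[π·a_0^3] = 1, fixing A².
Let t = ρ/a_0; then A², 4π and the length scale all cancel, so P = ∫_{0.42}^{∞} t^2·e^(-2·t) dt ÷ ∫_{0}^{∞} t^2·e^(-2·t) dt.
With ∫ t^2·e^(-2·t) dt = -(2·t^2 + 2·t + 1)·e^(-2·t)/4 + C, the region integral is 2741·e^(-21/25)/5000 and the full one is 1/4.
Taking the ratio yields P = 0.94665.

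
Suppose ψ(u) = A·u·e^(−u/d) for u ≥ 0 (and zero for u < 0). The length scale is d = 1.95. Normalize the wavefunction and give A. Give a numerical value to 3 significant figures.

A ≈ 0.734

Normalization requires ∫|ψ|² du = 1, integrated from 0 to ∞.
∫|ψ|² du = A²·(d^3/4).
Hence A² = 1/[d^3/4].
With d = 1.95: A² = 0.5395 and A = 0.7345.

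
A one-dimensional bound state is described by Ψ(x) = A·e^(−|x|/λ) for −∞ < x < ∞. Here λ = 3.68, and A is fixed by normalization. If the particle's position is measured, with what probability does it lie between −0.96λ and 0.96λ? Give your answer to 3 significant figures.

P = ∫_{−0.96λ}^{0.96λ} |Ψ(x)|² dx.
The normalization integral ∫|Ψ|²dx over the whole domain equals λ·A², and A² cancels in the ratio.
By symmetry take twice the x ≥ 0 contribution in numerator and denominator; the 2's cancel. Let u = x/λ; then A² and the length scale cancel, so P = ∫_{0}^{0.96} e^(-2·u) du ÷ ∫_{0}^{∞} e^(-2·u) du.
An antiderivative of e^(-2·u) is -e^(-2·u)/2; evaluating from 0 to 0.96 gives 1/2 - e^(-48/25)/2, while the full integral is 1/2.
This works out to P = 0.8534.

P ≈ 0.853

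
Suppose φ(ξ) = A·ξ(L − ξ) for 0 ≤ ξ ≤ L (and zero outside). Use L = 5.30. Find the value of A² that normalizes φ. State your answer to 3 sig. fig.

A^2 ≈ 0.00717

The normalization condition is ∫|φ|² dξ = 1 from 0 to L.
Expanding the polynomial and integrating term by term, the integral (without the A² prefactor) comes out to L^5/30.
Substituting L = 5.30 gives A² = 0.007174, so A = 0.08470.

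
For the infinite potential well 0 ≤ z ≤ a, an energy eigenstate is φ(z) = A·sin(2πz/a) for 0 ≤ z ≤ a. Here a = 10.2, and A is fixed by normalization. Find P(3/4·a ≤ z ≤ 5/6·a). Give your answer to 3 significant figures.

|φ|² is the probability density, so P = ∫_{3/4·a}^{5/6·a} |φ|² dz.
Since A² = 1/(a/2), this is the region integral divided by the full normalization integral.
Substituting u = z/a, A² and the length scale cancel in the ratio: P = ∫_{3/4}^{5/6} sin(2·π·u)^2 du / ∫_{0}^{1} sin(2·π·u)^2 du.
An antiderivative of sin(2·π·u)^2 is u/2 - sin(4·π·u)/(8·π); evaluating from 3/4 to 5/6 gives √(3)/(16·π) + 1/24, while the full integral is 1/2.
Evaluating gives P = (√(3)/8 + π/12)/π.

P ≈ 0.152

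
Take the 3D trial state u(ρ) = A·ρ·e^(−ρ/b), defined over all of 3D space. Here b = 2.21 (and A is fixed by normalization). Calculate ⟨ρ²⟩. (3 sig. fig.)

By definition ⟨ρ²⟩ = ∫ ρ^2 |u(ρ)|² 4πρ² dρ.
Since the A² factors cancel between numerator and denominator, ⟨ρ²⟩ = 15·b^2/2.
Putting b = 2.21 gives 36.63.

⟨ρ^2⟩ ≈ 36.6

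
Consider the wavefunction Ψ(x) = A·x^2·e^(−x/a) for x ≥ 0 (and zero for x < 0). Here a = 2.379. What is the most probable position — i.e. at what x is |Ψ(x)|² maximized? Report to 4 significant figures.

Differentiate |Ψ(x)|² with respect to x and set to zero.
This gives x = 2·a.
With a = 2.379, the most probable position is 4.7580.

x ≈ 4.758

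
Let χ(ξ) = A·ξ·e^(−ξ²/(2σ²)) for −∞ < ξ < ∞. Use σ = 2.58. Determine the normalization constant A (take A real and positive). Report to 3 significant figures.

A ≈ 0.256

Normalization requires ∫|χ|² dξ = 1, integrated from −∞ to ∞.
With ∫_{−∞}^{∞} ξ^(2m) e^(−αξ²) dξ = (2m−1)!!·√π / (2^m α^(m+1/2)), ∫|χ|² dξ = A²·(√(π)·σ^3/2).
So A² = (√(π)·σ^3/2)^(−1).
Plugging in σ = 2.58 yields A = 0.2563.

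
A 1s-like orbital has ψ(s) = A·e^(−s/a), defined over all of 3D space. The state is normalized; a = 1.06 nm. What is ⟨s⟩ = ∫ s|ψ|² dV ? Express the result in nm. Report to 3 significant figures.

⟨s⟩ ≈ 1.59 nm

⟨s⟩ = ∫ s |ψ|² 4πs² ds over the full domain.
Since the A² factors cancel between numerator and denominator, ⟨s⟩ = 3·a/2.
Putting a = 1.06 gives 1.590.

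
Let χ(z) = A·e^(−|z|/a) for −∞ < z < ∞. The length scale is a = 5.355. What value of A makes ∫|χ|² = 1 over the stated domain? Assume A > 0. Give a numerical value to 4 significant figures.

We need A² ∫|f|² dz = 1, taking the integral from −∞ to ∞.
∫|χ|² dz = A²·(a).
With a = 5.355: A² = 0.18674 and A = 0.43214.

A ≈ 0.4321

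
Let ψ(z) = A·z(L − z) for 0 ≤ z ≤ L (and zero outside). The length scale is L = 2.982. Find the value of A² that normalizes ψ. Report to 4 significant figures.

A^2 ≈ 0.1272

Require ∫ |ψ|² dz = 1 over the whole domain.
Expanding the polynomial and integrating term by term, with ψ = A·z(L − z), the integral evaluates to A²·[L^5/30].
Setting this equal to 1 gives A² = 1/(L^5/30).
Substituting L = 2.982 gives A² = 0.12723, so A = 0.35669.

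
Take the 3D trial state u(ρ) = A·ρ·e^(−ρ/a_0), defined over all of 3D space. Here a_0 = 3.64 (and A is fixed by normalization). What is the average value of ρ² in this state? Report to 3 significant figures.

⟨ρ^2⟩ ≈ 99.4

By definition ⟨ρ²⟩ = ∫ ρ^2 |u(ρ)|² 4πρ² dρ.
The ratio of the moment integral to the normalization integral gives ⟨ρ²⟩ = 15·a_0^2/2.
With a_0 = 3.64, ⟨ρ^2⟩ = 99.37.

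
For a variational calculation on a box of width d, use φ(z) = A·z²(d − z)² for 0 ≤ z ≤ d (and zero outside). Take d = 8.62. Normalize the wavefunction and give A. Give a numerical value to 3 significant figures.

A ≈ 0.00155

Require ∫ |φ|² dz = 1 over the whole domain.
With φ = A·z²(d − z)², the integral evaluates to A²·[d^9/630].
Setting this equal to 1 gives A² = 1/(d^9/630).
With d = 8.62: A² = 0.000002398 and A = 0.001548.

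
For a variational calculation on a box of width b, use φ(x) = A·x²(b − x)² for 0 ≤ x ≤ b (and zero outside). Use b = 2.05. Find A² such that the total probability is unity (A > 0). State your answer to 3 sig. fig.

Require ∫ |φ|² dx = 1 over the whole domain.
Expanding the polynomial and integrating term by term, the integral (without the A² prefactor) comes out to b^9/630.
Setting this equal to 1 gives A² = 1/(b^9/630).
Substituting b = 2.05 gives A² = 0.9853, so A = 0.9926.

A^2 ≈ 0.985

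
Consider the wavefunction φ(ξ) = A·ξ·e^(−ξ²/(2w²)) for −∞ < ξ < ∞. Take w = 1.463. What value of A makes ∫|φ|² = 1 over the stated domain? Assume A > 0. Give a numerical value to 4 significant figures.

A ≈ 0.6003

Require ∫ |φ|² dξ = 1 over the whole domain.
Differentiating ∫e^(−αξ²) dξ = √(π/α) under α to get the higher moments, ∫|φ|² dξ = A²·(√(π)·w^3/2).
So A² = (√(π)·w^3/2)^(−1).
Substituting w = 1.463 gives A² = 0.36035, so A = 0.60029.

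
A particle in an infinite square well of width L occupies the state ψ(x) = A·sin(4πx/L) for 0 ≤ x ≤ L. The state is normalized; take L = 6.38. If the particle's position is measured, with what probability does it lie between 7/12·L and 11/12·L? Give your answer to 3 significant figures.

P ≈ 0.402

The probability is P = ∫ |ψ|² dx over [7/12·L, 11/12·L].
Since A² = 1/(L/2), this is the region integral divided by the full normalization integral.
Substituting u = x/L, A² and the length scale cancel in the ratio: P = ∫_{7/12}^{11/12} sin(4·π·u)^2 du / ∫_{0}^{1} sin(4·π·u)^2 du.
Using ∫ sin(4·π·u)^2 du = u/2 - sin(4·π·u)·cos(4·π·u)/(8·π), the numerator is √(3)/(16·π) + 1/6 and the denominator is 1/2.
The result is P = (√(3)/8 + π/3)/π.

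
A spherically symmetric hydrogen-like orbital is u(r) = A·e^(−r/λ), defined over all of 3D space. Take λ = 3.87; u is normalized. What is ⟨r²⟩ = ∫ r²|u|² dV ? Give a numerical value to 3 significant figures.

⟨r²⟩ = ∫ r^2 |u|² 4πr² dr over the full domain.
Recall ∫₀^∞ r^m e^(−r/β) dr = m!·β^(m+1), the ratio of the moment integral to the normalization integral gives ⟨r²⟩ = 3·λ^2.
Putting λ = 3.87 gives 44.93.

⟨r^2⟩ ≈ 44.9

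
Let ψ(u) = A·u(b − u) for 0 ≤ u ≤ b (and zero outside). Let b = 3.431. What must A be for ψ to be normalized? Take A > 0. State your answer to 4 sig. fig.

Normalization requires ∫|ψ|² du = 1, integrated from 0 to b.
Expanding the polynomial and integrating term by term, ∫|ψ|² du = A²·(b^5/30).
So A² = (b^5/30)^(−1).
Plugging in b = 3.431 yields A = 0.25119.

A ≈ 0.2512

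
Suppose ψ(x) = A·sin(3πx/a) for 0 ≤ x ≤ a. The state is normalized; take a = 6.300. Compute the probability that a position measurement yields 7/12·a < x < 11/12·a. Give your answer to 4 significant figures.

P = ∫_{7/12·a}^{11/12·a} |ψ(x)|² dx.
With A² fixed by ∫|ψ|² = 1, i.e. A² = (a/2)^(−1), substitute and integrate.
Substituting u = x/a, A² and the length scale cancel in the ratio: P = ∫_{7/12}^{11/12} sin(3·π·u)^2 du / ∫_{0}^{1} sin(3·π·u)^2 du.
With ∫ sin(3·π·u)^2 du = u/2 - sin(6·π·u)/(12·π) + C, the region integral is 1/6 and the full one is 1/2.
The result is P = 1/3.

P ≈ 0.3333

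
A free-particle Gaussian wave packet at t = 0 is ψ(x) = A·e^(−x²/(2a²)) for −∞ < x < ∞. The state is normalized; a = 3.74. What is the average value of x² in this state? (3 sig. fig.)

⟨x²⟩ = ∫ x^2 |ψ|² dx over the full domain.
With ∫_{−∞}^{∞} x^(2m) e^(−αx²) dx = (2m−1)!!·√π / (2^m α^(m+1/2)), the ratio of the moment integral to the normalization integral gives ⟨x²⟩ = a^2/2.
With a = 3.74, ⟨x^2⟩ = 6.994.

⟨x^2⟩ ≈ 6.99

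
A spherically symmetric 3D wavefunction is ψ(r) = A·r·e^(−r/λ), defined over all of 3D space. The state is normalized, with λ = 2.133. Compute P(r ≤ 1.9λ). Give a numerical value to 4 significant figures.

With dV = 4πr²dr, the probability is ∫|ψ|² dV over r ≤ 1.9λ.
The full normalization integral is A²·[3·π·λ^5] = 1, fixing A².
Substituting u = r/λ, A², 4π and the length scale all cancel in the ratio: P = ∫_{0}^{1.9} u^4·e^(-2·u) du / ∫_{0}^{∞} u^4·e^(-2·u) du.
An antiderivative of u^4·e^(-2·u) is -(u^4/2 + u^3 + 3·u^2/2 + 3·u/2 + 3/4)·e^(-2·u); evaluating from 0 to 1.9 gives ≈ 0.249117, while the full integral is 3/4.
The region integral divided by the full integral gives P = 0.33216.

P ≈ 0.3322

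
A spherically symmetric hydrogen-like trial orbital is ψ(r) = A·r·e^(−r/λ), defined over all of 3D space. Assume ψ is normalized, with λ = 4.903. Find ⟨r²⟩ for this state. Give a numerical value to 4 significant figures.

⟨r²⟩ = ∫ r^2 |ψ|² 4πr² dr over the full domain.
Since the A² factors cancel between numerator and denominator, ⟨r²⟩ = 15·λ^2/2.
Putting λ = 4.903 gives 180.30.

⟨r^2⟩ ≈ 180.3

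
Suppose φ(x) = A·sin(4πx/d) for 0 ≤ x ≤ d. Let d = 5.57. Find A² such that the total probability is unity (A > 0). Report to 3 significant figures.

Normalization requires ∫|φ|² dx = 1, integrated from 0 to d.
With φ = A·sin(4πx/d), the integral evaluates to A²·[d/2].
So A² = (d/2)^(−1).
Plugging in d = 5.57 yields A = 0.5992.

A^2 ≈ 0.359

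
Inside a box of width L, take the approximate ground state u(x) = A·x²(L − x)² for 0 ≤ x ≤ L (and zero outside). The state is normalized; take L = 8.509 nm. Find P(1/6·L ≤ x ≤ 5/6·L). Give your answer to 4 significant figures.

The probability is P = ∫ |u|² dx over [1/6·L, 5/6·L].
The normalization integral ∫|u|²dx over the whole domain equals L^9/630·A², and A² cancels in the ratio.
Let t = x/L; then A² and the length scale cancel, so P = ∫_{1/6}^{5/6} t^4·(1 - t)^4 dt ÷ ∫_{0}^{1} t^4·(1 - t)^4 dt.
Using ∫ t^4·(1 - t)^4 dt = t^5·(70·t^4 - 315·t^3 + 540·t^2 - 420·t + 126)/630, the numerator is ≈ 0.00155889 and the denominator is 1/630.
Evaluating gives P = 0.98210.

P ≈ 0.9821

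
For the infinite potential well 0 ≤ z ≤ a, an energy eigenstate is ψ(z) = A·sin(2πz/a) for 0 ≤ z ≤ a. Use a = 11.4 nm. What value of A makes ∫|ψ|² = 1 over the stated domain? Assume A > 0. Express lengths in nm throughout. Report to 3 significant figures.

A ≈ 0.419 nm^(-1/2)

The normalization condition is ∫|ψ|² dz = 1 from 0 to a.
Using sin²θ = (1 − cos 2θ)/2, with ψ = A·sin(2πz/a), the integral evaluates to A²·[a/2].
Plugging in a = 11.4 yields A = 0.4189.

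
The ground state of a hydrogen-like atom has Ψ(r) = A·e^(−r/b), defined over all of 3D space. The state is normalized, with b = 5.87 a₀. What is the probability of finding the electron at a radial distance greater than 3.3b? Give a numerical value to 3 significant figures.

With dV = 4πr²dr, the probability is ∫|Ψ|² dV over r > 3.3b.
A² is fixed by ∫₀^∞ 4πr²|Ψ|² dr = 1, i.e. A² = (π·b^3)^(−1).
Let u = r/b; then A², 4π and the length scale all cancel, so P = ∫_{3.3}^{∞} u^2·e^(-2·u) du ÷ ∫_{0}^{∞} u^2·e^(-2·u) du.
An antiderivative of u^2·e^(-2·u) is -(2·u^2 + 2·u + 1)·e^(-2·u)/4; evaluating from 3.3 to ∞ gives 1469·e^(-33/5)/200, while the full integral is 1/4.
The region integral divided by the full integral gives P = 0.03997.

P ≈ 0.0400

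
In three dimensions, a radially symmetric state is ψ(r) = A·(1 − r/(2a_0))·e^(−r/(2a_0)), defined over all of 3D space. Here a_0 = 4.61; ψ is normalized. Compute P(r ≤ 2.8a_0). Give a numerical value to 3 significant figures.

P ≈ 0.0633

P = ∫ |ψ|² 4πr² dr over r ≤ 2.8a_0.
Normalization gives A² = 1/(8·π·a_0^3).
Let u = r/a_0; then A², 4π and the length scale all cancel, so P = ∫_{0}^{2.8} u^2·(1 - u/2)^2·e^(-u) du ÷ ∫_{0}^{∞} u^2·(1 - u/2)^2·e^(-u) du.
Using ∫ u^2·(1 - u/2)^2·e^(-u) du = -(u^4/4 + u^2 + 2·u + 2)·e^(-u), the numerator is ≈ 0.12666 and the denominator is 2.
This evaluates to P = 0.06333.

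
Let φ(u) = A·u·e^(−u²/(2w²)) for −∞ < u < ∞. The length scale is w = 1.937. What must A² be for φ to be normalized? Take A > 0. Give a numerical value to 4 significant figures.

We need A² ∫|f|² du = 1, taking the integral from −∞ to ∞.
The integral (without the A² prefactor) comes out to √(π)·w^3/2.
Setting this equal to 1 gives A² = 1/(√(π)·w^3/2).
Plugging in w = 1.937 yields A = 0.39403.

A^2 ≈ 0.1553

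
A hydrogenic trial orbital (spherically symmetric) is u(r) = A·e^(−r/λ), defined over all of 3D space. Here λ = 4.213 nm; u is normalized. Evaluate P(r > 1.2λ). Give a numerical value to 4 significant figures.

P ≈ 0.5697

P = ∫ |u|² 4πr² dr over r > 1.2λ.
Normalization gives A² = 1/(π·λ^3).
Let t = r/λ; then A², 4π and the length scale all cancel, so P = ∫_{1.2}^{∞} t^2·e^(-2·t) dt ÷ ∫_{0}^{∞} t^2·e^(-2·t) dt.
Using ∫ t^2·e^(-2·t) dt = -(2·t^2 + 2·t + 1)·e^(-2·t)/4, the numerator is 157·e^(-12/5)/100 and the denominator is 1/4.
Taking the ratio yields P = 0.56971.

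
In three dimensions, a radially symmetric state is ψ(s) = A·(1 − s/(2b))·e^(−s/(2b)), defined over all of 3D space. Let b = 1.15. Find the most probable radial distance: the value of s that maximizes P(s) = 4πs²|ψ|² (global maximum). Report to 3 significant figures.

Set d/ds [P(s) = 4πs²|ψ|²] = 0 and solve for s > 0.
This gives s = b·(√(5) + 3).
With b = 1.15, the most probable radial distance is 6.021.

s ≈ 6.02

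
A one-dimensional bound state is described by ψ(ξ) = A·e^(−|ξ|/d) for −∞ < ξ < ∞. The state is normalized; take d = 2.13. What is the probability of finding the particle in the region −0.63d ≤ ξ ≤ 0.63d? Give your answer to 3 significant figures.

P ≈ 0.716

P = ∫_{−0.63d}^{0.63d} |ψ(ξ)|² dξ.
The normalization integral ∫|ψ|²dξ over the whole domain equals d·A², and A² cancels in the ratio.
Both integrals are even about ξ = 0, so only the ξ ≥ 0 halves are needed (the factors of 2 cancel). Substituting u = ξ/d, A² and the length scale cancel in the ratio: P = ∫_{0}^{0.63} e^(-2·u) du / ∫_{0}^{∞} e^(-2·u) du.
With ∫ e^(-2·u) du = -e^(-2·u)/2 + C, the region integral is 1/2 - e^(-63/50)/2 and the full one is 1/2.
This works out to P = 0.7163.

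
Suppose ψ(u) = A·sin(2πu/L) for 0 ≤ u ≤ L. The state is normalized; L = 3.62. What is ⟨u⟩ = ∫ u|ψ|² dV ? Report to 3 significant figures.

By definition ⟨u⟩ = ∫ u |ψ(u)|² du.
Using sin²θ = (1 − cos 2θ)/2, evaluating both integrals, ⟨u⟩ = L/2.
Putting L = 3.62 gives 1.810.

⟨u⟩ ≈ 1.81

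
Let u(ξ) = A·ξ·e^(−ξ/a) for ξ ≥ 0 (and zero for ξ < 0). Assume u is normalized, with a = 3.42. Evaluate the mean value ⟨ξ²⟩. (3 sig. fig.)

⟨ξ^2⟩ ≈ 35.1

The expectation value is the |u|²-weighted average of ξ^2: ∫ ξ^2|u|² dξ.
Recall ∫₀^∞ ξ^m e^(−ξ/β) dξ = m!·β^(m+1), evaluating both integrals, ⟨ξ²⟩ = 3·a^2.
With a = 3.42, ⟨ξ^2⟩ = 35.09.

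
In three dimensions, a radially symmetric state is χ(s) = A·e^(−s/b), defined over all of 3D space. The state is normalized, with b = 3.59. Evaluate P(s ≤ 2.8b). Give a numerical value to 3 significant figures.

P ≈ 0.918

Integrate the radial probability density 4πs²|χ|² over s ≤ 2.8b.
A² is fixed by ∫₀^∞ 4πs²|χ|² ds = 1, i.e. A² = (π·b^3)^(−1).
Substituting u = s/b, A², 4π and the length scale all cancel in the ratio: P = ∫_{0}^{2.8} u^2·e^(-2·u) du / ∫_{0}^{∞} u^2·e^(-2·u) du.
With ∫ u^2·e^(-2·u) du = -(2·u^2 + 2·u + 1)·e^(-2·u)/4 + C, the region integral is 1/4 - 557·e^(-28/5)/100 and the full one is 1/4.
Taking the ratio yields P = 0.9176.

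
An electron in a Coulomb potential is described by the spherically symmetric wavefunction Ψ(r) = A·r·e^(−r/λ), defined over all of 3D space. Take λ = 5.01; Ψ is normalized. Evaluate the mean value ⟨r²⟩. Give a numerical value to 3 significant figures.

By definition ⟨r²⟩ = ∫ r^2 |Ψ(r)|² 4πr² dr.
Since the A² factors cancel between numerator and denominator, ⟨r²⟩ = 15·λ^2/2.
Putting λ = 5.01 gives 188.3.

⟨r^2⟩ ≈ 188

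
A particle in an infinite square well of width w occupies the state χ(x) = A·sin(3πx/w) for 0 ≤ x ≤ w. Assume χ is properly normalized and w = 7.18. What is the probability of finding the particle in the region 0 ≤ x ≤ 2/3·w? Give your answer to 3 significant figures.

P ≈ 0.667

P = ∫_{0}^{2/3·w} |χ(x)|² dx.
The normalization integral ∫|χ|²dx over the whole domain equals w/2·A², and A² cancels in the ratio.
Let u = x/w; then A² and the length scale cancel, so P = ∫_{0}^{2/3} sin(3·π·u)^2 du ÷ ∫_{0}^{1} sin(3·π·u)^2 du.
With ∫ sin(3·π·u)^2 du = u/2 - sin(6·π·u)/(12·π) + C, the region integral is 1/3 and the full one is 1/2.
Evaluating gives P = 2/3.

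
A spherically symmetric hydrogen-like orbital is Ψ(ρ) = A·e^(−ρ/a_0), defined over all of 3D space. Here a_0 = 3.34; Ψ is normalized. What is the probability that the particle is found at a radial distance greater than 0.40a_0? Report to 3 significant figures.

P ≈ 0.953

P = ∫ |Ψ|² 4πρ² dρ over ρ > 0.40a_0.
A² is fixed by ∫₀^∞ 4πρ²|Ψ|² dρ = 1, i.e. A² = (π·a_0^3)^(−1).
Let u = ρ/a_0; then A², 4π and the length scale all cancel, so P = ∫_{0.40}^{∞} u^2·e^(-2·u) du ÷ ∫_{0}^{∞} u^2·e^(-2·u) du.
With ∫ u^2·e^(-2·u) du = -(2·u^2 + 2·u + 1)·e^(-2·u)/4 + C, the region integral is 53·e^(-4/5)/100 and the full one is 1/4.
This evaluates to P = 0.9526.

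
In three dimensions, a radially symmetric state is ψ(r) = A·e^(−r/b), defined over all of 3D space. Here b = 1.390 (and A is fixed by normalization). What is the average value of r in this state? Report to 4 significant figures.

By definition ⟨r⟩ = ∫ r |ψ(r)|² 4πr² dr.
Recall ∫₀^∞ r^m e^(−r/β) dr = m!·β^(m+1), since the A² factors cancel between numerator and denominator, ⟨r⟩ = 3·b/2.
Putting b = 1.390 gives 2.0850.

⟨r⟩ ≈ 2.085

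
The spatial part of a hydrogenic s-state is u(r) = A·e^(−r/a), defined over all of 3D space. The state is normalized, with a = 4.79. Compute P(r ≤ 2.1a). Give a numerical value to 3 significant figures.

P = ∫ |u|² 4πr² dr over r ≤ 2.1a.
The full normalization integral is A²·[π·a^3] = 1, fixing A².
Substituting t = r/a, A², 4π and the length scale all cancel in the ratio: P = ∫_{0}^{2.1} t^2·e^(-2·t) dt / ∫_{0}^{∞} t^2·e^(-2·t) dt.
With ∫ t^2·e^(-2·t) dt = -(2·t^2 + 2·t + 1)·e^(-2·t)/4 + C, the region integral is 1/4 - 701·e^(-21/5)/200 and the full one is 1/4.
The region integral divided by the full integral gives P = 0.7898.

P ≈ 0.790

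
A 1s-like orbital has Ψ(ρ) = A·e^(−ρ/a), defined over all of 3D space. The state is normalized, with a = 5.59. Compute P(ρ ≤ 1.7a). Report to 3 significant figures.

With dV = 4πρ²dρ, the probability is ∫|Ψ|² dV over ρ ≤ 1.7a.
Normalization gives A² = 1/(π·a^3).
Substituting u = ρ/a, A², 4π and the length scale all cancel in the ratio: P = ∫_{0}^{1.7} u^2·e^(-2·u) du / ∫_{0}^{∞} u^2·e^(-2·u) du.
Using ∫ u^2·e^(-2·u) du = -(2·u^2 + 2·u + 1)·e^(-2·u)/4, the numerator is 1/4 - 509·e^(-17/5)/200 and the denominator is 1/4.
The region integral divided by the full integral gives P = 0.6603.

P ≈ 0.660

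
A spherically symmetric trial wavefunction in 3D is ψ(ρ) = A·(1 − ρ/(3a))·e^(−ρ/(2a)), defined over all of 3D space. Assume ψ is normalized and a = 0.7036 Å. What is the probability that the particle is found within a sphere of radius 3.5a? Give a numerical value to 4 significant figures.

P ≈ 0.3555

Integrate the radial probability density 4πρ²|ψ|² over ρ ≤ 3.5a.
Normalization gives A² = 1/(8·π·a^3/3).
In terms of u = ρ/a (A², 4π and the length scale all cancel between numerator and denominator), P = [∫_{0}^{3.5} u^2·(1 - u/3)^2·e^(-u) du] / [∫_{0}^{∞} u^2·(1 - u/3)^2·e^(-u) du].
An antiderivative of u^2·(1 - u/3)^2·e^(-u) is (-u^4 + 2·u^3 - 3·u^2 - 6·u - 6)·e^(-u)/9; evaluating from 0 to 3.5 gives 2/3 - 683·e^(-7/2)/48, while the full integral is 2/3.
This evaluates to P = 0.35547.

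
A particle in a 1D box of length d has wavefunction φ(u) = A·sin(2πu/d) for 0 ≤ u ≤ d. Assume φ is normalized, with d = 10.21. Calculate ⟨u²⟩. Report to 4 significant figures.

⟨u²⟩ = ∫ u^2 |φ|² du over the full domain.
With ∫₀^d sin²(nπu/d) du = d/2, since the A² factors cancel between numerator and denominator, ⟨u²⟩ = -d^2/(8·π^2) + d^2/3.
With d = 10.21, ⟨u^2⟩ = 33.428.

⟨u^2⟩ ≈ 33.43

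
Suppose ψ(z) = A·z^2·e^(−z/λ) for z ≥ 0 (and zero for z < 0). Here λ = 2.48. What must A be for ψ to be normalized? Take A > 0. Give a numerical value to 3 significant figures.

A ≈ 0.119

Normalization requires ∫|ψ|² dz = 1, integrated from 0 to ∞.
Using ∫₀^∞ zⁿ e^(−αz) dz = n!/αⁿ⁺¹, ∫|ψ|² dz = A²·(3·λ^5/4).
Substituting λ = 2.48 gives A² = 0.01421, so A = 0.1192.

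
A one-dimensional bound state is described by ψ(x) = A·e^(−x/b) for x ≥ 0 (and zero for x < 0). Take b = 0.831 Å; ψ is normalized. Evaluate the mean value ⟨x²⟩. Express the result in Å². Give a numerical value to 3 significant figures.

⟨x^2⟩ ≈ 0.345 Å^2

By definition ⟨x²⟩ = ∫ x^2 |ψ(x)|² dx.
Evaluating both integrals, ⟨x²⟩ = b^2/2.
Putting b = 0.831 gives 0.3453.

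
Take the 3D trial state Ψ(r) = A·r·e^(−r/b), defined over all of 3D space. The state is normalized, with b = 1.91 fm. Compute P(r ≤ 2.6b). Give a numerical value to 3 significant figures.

P ≈ 0.594

Integrate the radial probability density 4πr²|Ψ|² over r ≤ 2.6b.
Normalization gives A² = 1/(3·π·b^5).
Substituting u = r/b, A², 4π and the length scale all cancel in the ratio: P = ∫_{0}^{2.6} u^4·e^(-2·u) du / ∫_{0}^{∞} u^4·e^(-2·u) du.
With ∫ u^4·e^(-2·u) du = -(u^4/2 + u^3 + 3·u^2/2 + 3·u/2 + 3/4)·e^(-2·u) + C, the region integral is ≈ 0.44540 and the full one is 3/4.
Taking the ratio yields P = 0.5939.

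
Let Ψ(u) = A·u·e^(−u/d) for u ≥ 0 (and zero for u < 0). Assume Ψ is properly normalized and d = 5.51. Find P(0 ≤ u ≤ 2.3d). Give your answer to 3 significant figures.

P ≈ 0.837

P = ∫_{0}^{2.3d} |Ψ(u)|² du.
Since A² = 1/(d^3/4), this is the region integral divided by the full normalization integral.
In terms of t = u/d (A² and the length scale cancel between numerator and denominator), P = [∫_{0}^{2.3} t^2·e^(-2·t) dt] / [∫_{0}^{∞} t^2·e^(-2·t) dt].
With ∫ t^2·e^(-2·t) dt = -(2·t^2 + 2·t + 1)·e^(-2·t)/4 + C, the region integral is 1/4 - 809·e^(-23/5)/200 and the full one is 1/4.
Taking the ratio, P = 0.8374.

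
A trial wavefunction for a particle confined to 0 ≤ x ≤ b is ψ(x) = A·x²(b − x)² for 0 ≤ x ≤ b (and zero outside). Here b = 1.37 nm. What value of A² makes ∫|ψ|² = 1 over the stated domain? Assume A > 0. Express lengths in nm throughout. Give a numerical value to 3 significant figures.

We need A² ∫|f|² dx = 1, taking the integral from 0 to b.
Expanding the polynomial and integrating term by term, with ψ = A·x²(b − x)², the integral evaluates to A²·[b^9/630].
Setting this equal to 1 gives A² = 1/(b^9/630).
Substituting b = 1.37 gives A² = 37.06, so A = 6.087.

A^2 ≈ 37.1 nm^(-9)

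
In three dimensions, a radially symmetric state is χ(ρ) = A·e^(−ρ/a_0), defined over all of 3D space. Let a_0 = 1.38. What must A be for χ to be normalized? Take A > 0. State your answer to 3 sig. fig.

A ≈ 0.348

Normalization requires ∫|χ|² 4πρ² dρ = 1, integrated from 0 to ∞.
The angular integral contributes 4π, leaving ∫₀^∞ ρ²|χ|² dρ.
With χ = A·e^(−ρ/a_0), the integral evaluates to A²·[π·a_0^3].
Setting this equal to 1 gives A² = 1/(π·a_0^3).
With a_0 = 1.38: A² = 0.1211 and A = 0.3480.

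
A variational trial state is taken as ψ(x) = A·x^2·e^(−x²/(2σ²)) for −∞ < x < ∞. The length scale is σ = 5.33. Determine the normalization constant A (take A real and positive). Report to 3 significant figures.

Require ∫ |ψ|² dx = 1 over the whole domain.
∫|ψ|² dx = A²·(3·√(π)·σ^5/4).
Hence A² = 1/[3·√(π)·σ^5/4].
Plugging in σ = 5.33 yields A = 0.01322.

A ≈ 0.0132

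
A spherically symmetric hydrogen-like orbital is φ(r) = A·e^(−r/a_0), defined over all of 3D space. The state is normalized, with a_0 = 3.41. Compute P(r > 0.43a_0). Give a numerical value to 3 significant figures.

P ≈ 0.944

P = ∫ |φ|² 4πr² dr over r > 0.43a_0.
A² is fixed by ∫₀^∞ 4πr²|φ|² dr = 1, i.e. A² = (π·a_0^3)^(−1).
Substituting u = r/a_0, A², 4π and the length scale all cancel in the ratio: P = ∫_{0.43}^{∞} u^2·e^(-2·u) du / ∫_{0}^{∞} u^2·e^(-2·u) du.
With ∫ u^2·e^(-2·u) du = -(2·u^2 + 2·u + 1)·e^(-2·u)/4 + C, the region integral is ≈ 0.23589 and the full one is 1/4.
The region integral divided by the full integral gives P = 0.9436.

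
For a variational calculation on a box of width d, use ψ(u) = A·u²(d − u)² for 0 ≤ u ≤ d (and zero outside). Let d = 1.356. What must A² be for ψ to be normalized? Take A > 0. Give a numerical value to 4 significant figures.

A^2 ≈ 40.64

The normalization condition is ∫|ψ|² du = 1 from 0 to d.
The integral (without the A² prefactor) comes out to d^9/630.
Setting this equal to 1 gives A² = 1/(d^9/630).
Substituting d = 1.356 gives A² = 40.645, so A = 6.3753.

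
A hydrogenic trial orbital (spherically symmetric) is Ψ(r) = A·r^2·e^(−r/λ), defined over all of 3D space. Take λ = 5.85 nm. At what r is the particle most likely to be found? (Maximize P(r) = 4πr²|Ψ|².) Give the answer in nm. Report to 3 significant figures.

The maximum of P(r) = 4πr²|Ψ|² occurs where its derivative vanishes.
This gives r = 3·λ.
With λ = 5.85, the most probable radial distance is 17.55 nm.

r ≈ 17.6 nm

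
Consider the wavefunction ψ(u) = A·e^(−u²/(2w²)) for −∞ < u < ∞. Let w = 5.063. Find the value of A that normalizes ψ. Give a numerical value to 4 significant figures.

A ≈ 0.3338

The normalization condition is ∫|ψ|² du = 1 from −∞ to ∞.
Using the Gaussian integral ∫_{−∞}^{∞} e^(−αu²) du = √(π/α), carrying out the integral gives A² · √(π)·w.
Substituting w = 5.063 gives A² = 0.11143, so A = 0.33382.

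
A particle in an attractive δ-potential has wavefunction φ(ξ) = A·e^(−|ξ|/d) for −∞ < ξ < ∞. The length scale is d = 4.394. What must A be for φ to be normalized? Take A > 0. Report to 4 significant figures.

A ≈ 0.4771

Normalization requires ∫|φ|² dξ = 1, integrated from −∞ to ∞.
Using ∫₀^∞ ξⁿ e^(−αξ) dξ = n!/αⁿ⁺¹, ∫|φ|² dξ = A²·(d).
Hence A² = 1/[d].
Plugging in d = 4.394 yields A = 0.47706.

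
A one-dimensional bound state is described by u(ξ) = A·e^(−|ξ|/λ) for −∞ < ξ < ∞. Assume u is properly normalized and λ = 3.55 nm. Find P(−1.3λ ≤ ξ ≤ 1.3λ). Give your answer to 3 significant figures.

P ≈ 0.926

|u|² is the probability density, so P = ∫_{−1.3λ}^{1.3λ} |u|² dξ.
The normalization integral ∫|u|²dξ over the whole domain equals λ·A², and A² cancels in the ratio.
By symmetry take twice the ξ ≥ 0 contribution in numerator and denominator; the 2's cancel. Let t = ξ/λ; then A² and the length scale cancel, so P = ∫_{0}^{1.3} e^(-2·t) dt ÷ ∫_{0}^{∞} e^(-2·t) dt.
Using ∫ e^(-2·t) dt = -e^(-2·t)/2, the numerator is 1/2 - e^(-13/5)/2 and the denominator is 1/2.
The result is P = 0.9257.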